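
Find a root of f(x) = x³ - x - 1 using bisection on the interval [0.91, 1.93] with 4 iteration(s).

f(x) = x³ - x - 1
Initial interval: [0.91, 1.93]

Iteration 1:
  c_1 = (0.910000 + 1.930000)/2 = 1.420000
  f(c_1) = f(1.420000) = 0.443288
  f(a) × f(c) < 0, new interval: [0.910000, 1.420000]
Iteration 2:
  c_2 = (0.910000 + 1.420000)/2 = 1.165000
  f(c_2) = f(1.165000) = -0.583833
  f(a) × f(c) ≥ 0, new interval: [1.165000, 1.420000]
Iteration 3:
  c_3 = (1.165000 + 1.420000)/2 = 1.292500
  f(c_3) = f(1.292500) = -0.133306
  f(a) × f(c) ≥ 0, new interval: [1.292500, 1.420000]
Iteration 4:
  c_4 = (1.292500 + 1.420000)/2 = 1.356250
  f(c_4) = f(1.356250) = 0.138455
  f(a) × f(c) < 0, new interval: [1.292500, 1.356250]

After 4 iteration(s), the approximation is c_4 = 1.356250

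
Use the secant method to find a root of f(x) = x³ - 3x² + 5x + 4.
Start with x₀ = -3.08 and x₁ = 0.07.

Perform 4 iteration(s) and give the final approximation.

f(x) = x³ - 3x² + 5x + 4
x₀ = -3.08, x₁ = 0.07

Secant formula: x_{n+1} = x_n - f(x_n)(x_n - x_{n-1})/(f(x_n) - f(x_{n-1}))

Iteration 1:
  f(-3.080000) = -69.077312
  f(0.070000) = 4.335643
  x_2 = 0.070000 - 4.335643×(0.070000 - (-3.080000))/(4.335643 - (-69.077312))
       = -0.116034
Iteration 2:
  f(0.070000) = 4.335643
  f(-0.116034) = 3.377878
  x_3 = -0.116034 - 3.377878×(-0.116034 - 0.070000)/(3.377878 - 4.335643)
       = -0.772144
Iteration 3:
  f(-0.116034) = 3.377878
  f(-0.772144) = -2.109691
  x_4 = -0.772144 - (-2.109691)×(-0.772144 - (-0.116034))/(-2.109691 - 3.377878)
       = -0.519903
Iteration 4:
  f(-0.772144) = -2.109691
  f(-0.519903) = 0.449061
  x_5 = -0.519903 - 0.449061×(-0.519903 - (-0.772144))/(0.449061 - (-2.109691))
       = -0.564171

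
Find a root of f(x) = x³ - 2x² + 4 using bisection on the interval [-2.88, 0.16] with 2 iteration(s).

f(x) = x³ - 2x² + 4
Initial interval: [-2.88, 0.16]

Iteration 1:
  c_1 = (-2.880000 + 0.160000)/2 = -1.360000
  f(c_1) = f(-1.360000) = -2.214656
  f(a) × f(c) ≥ 0, new interval: [-1.360000, 0.160000]
Iteration 2:
  c_2 = (-1.360000 + 0.160000)/2 = -0.600000
  f(c_2) = f(-0.600000) = 3.064000
  f(a) × f(c) < 0, new interval: [-1.360000, -0.600000]

After 2 iteration(s), the approximation is c_2 = -0.600000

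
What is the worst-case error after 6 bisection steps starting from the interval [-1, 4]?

Bisection error bound: |error| ≤ (b-a)/2^n
|error| ≤ (4 - (-1))/2^6 = 5/2^6
|error| ≤ 0.0781250000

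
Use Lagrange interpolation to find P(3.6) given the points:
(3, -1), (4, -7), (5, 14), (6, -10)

Lagrange interpolation formula:
P(x) = Σ yᵢ × Lᵢ(x)
where Lᵢ(x) = Π_{j≠i} (x - xⱼ)/(xᵢ - xⱼ)

L_0(3.6) = (3.6 - 4)/(3 - 4) × (3.6 - 5)/(3 - 5) × (3.6 - 6)/(3 - 6) = 0.224000
L_1(3.6) = (3.6 - 3)/(4 - 3) × (3.6 - 5)/(4 - 5) × (3.6 - 6)/(4 - 6) = 1.008000
L_2(3.6) = (3.6 - 3)/(5 - 3) × (3.6 - 4)/(5 - 4) × (3.6 - 6)/(5 - 6) = -0.288000
L_3(3.6) = (3.6 - 3)/(6 - 3) × (3.6 - 4)/(6 - 4) × (3.6 - 5)/(6 - 5) = 0.056000

P(3.6) = (-1)×L_0(3.6) + (-7)×L_1(3.6) + 14×L_2(3.6) + (-10)×L_3(3.6)
P(3.6) = -11.872000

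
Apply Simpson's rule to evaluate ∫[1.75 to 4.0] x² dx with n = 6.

f(x) = x²
a = 1.75, b = 4.0, n = 6
h = (b - a)/n = 0.375000

Simpson's rule: (h/3)[f(x₀) + 4f(x₁) + 2f(x₂) + ... + f(xₙ)]

x_0 = 1.7500, f(x_0) = 3.062500, coefficient = 1
x_1 = 2.1250, f(x_1) = 4.515625, coefficient = 4
x_2 = 2.5000, f(x_2) = 6.250000, coefficient = 2
x_3 = 2.8750, f(x_3) = 8.265625, coefficient = 4
x_4 = 3.2500, f(x_4) = 10.562500, coefficient = 2
x_5 = 3.6250, f(x_5) = 13.140625, coefficient = 4
x_6 = 4.0000, f(x_6) = 16.000000, coefficient = 1

I ≈ (0.375000/3) × 156.375000 = 19.546875
Exact value: 19.546875
Error: 0.000000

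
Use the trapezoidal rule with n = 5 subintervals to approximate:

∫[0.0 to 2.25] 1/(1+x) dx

f(x) = 1/(1+x)
a = 0.0, b = 2.25, n = 5
h = (b - a)/n = 0.450000

Trapezoidal rule: (h/2)[f(x₀) + 2f(x₁) + 2f(x₂) + ... + f(xₙ)]

x_0 = 0.0000, f(x_0) = 1.000000, coefficient = 1
x_1 = 0.4500, f(x_1) = 0.689655, coefficient = 2
x_2 = 0.9000, f(x_2) = 0.526316, coefficient = 2
x_3 = 1.3500, f(x_3) = 0.425532, coefficient = 2
x_4 = 1.8000, f(x_4) = 0.357143, coefficient = 2
x_5 = 2.2500, f(x_5) = 0.307692, coefficient = 1

I ≈ (0.450000/2) × 5.304984 = 1.193621
Exact value: 1.178655
Error: 0.014966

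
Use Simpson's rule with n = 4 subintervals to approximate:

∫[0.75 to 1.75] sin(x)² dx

f(x) = sin(x)²
a = 0.75, b = 1.75, n = 4
h = (b - a)/n = 0.250000

Simpson's rule: (h/3)[f(x₀) + 4f(x₁) + 2f(x₂) + ... + f(xₙ)]

x_0 = 0.7500, f(x_0) = 0.464631, coefficient = 1
x_1 = 1.0000, f(x_1) = 0.708073, coefficient = 4
x_2 = 1.2500, f(x_2) = 0.900572, coefficient = 2
x_3 = 1.5000, f(x_3) = 0.994996, coefficient = 4
x_4 = 1.7500, f(x_4) = 0.968228, coefficient = 1

I ≈ (0.250000/3) × 10.046282 = 0.837190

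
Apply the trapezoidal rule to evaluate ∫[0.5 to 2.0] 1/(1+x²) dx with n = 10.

f(x) = 1/(1+x²)
a = 0.5, b = 2.0, n = 10
h = (b - a)/n = 0.150000

Trapezoidal rule: (h/2)[f(x₀) + 2f(x₁) + 2f(x₂) + ... + f(xₙ)]

x_0 = 0.5000, f(x_0) = 0.800000, coefficient = 1
x_1 = 0.6500, f(x_1) = 0.702988, coefficient = 2
x_2 = 0.8000, f(x_2) = 0.609756, coefficient = 2
x_3 = 0.9500, f(x_3) = 0.525624, coefficient = 2
x_4 = 1.1000, f(x_4) = 0.452489, coefficient = 2
x_5 = 1.2500, f(x_5) = 0.390244, coefficient = 2
x_6 = 1.4000, f(x_6) = 0.337838, coefficient = 2
x_7 = 1.5500, f(x_7) = 0.293902, coefficient = 2
x_8 = 1.7000, f(x_8) = 0.257069, coefficient = 2
x_9 = 1.8500, f(x_9) = 0.226116, coefficient = 2
x_10 = 2.0000, f(x_10) = 0.200000, coefficient = 1

I ≈ (0.150000/2) × 8.592052 = 0.644404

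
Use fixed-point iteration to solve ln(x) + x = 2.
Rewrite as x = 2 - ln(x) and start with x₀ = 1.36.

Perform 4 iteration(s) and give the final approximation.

Equation: ln(x) + x = 2
Fixed-point form: x = 2 - ln(x)
x₀ = 1.36

x_1 = g(1.360000) = 1.692515
x_2 = g(1.692515) = 1.473784
x_3 = g(1.473784) = 1.612167
x_4 = g(1.612167) = 1.522421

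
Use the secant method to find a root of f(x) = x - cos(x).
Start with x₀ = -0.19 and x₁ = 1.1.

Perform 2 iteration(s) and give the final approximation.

f(x) = x - cos(x)
x₀ = -0.19, x₁ = 1.1

Secant formula: x_{n+1} = x_n - f(x_n)(x_n - x_{n-1})/(f(x_n) - f(x_{n-1}))

Iteration 1:
  f(-0.190000) = -1.172004
  f(1.100000) = 0.646404
  x_2 = 1.100000 - 0.646404×(1.100000 - (-0.190000))/(0.646404 - (-1.172004))
       = 0.641434
Iteration 2:
  f(1.100000) = 0.646404
  f(0.641434) = -0.159805
  x_3 = 0.641434 - (-0.159805)×(0.641434 - 1.100000)/(-0.159805 - 0.646404)
       = 0.732330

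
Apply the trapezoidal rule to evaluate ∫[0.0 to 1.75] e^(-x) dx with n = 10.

f(x) = e^(-x)
a = 0.0, b = 1.75, n = 10
h = (b - a)/n = 0.175000

Trapezoidal rule: (h/2)[f(x₀) + 2f(x₁) + 2f(x₂) + ... + f(xₙ)]

x_0 = 0.0000, f(x_0) = 1.000000, coefficient = 1
x_1 = 0.1750, f(x_1) = 0.839457, coefficient = 2
x_2 = 0.3500, f(x_2) = 0.704688, coefficient = 2
x_3 = 0.5250, f(x_3) = 0.591555, coefficient = 2
x_4 = 0.7000, f(x_4) = 0.496585, coefficient = 2
x_5 = 0.8750, f(x_5) = 0.416862, coefficient = 2
x_6 = 1.0500, f(x_6) = 0.349938, coefficient = 2
x_7 = 1.2250, f(x_7) = 0.293758, coefficient = 2
x_8 = 1.4000, f(x_8) = 0.246597, coefficient = 2
x_9 = 1.5750, f(x_9) = 0.207008, coefficient = 2
x_10 = 1.7500, f(x_10) = 0.173774, coefficient = 1

I ≈ (0.175000/2) × 9.466669 = 0.828334
Exact value: 0.826226
Error: 0.002108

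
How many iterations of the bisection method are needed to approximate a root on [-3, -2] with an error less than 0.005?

We need (b-a)/2^n ≤ 0.005
(-2 - (-3))/2^n ≤ 0.005
1/2^n ≤ 0.005
2^n ≥ 200
n ≥ log₂(200) = 7.64
n ≥ 8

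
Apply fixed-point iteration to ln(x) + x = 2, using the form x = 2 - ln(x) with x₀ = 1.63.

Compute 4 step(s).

Equation: ln(x) + x = 2
Fixed-point form: x = 2 - ln(x)
x₀ = 1.63

x_1 = g(1.630000) = 1.511420
x_2 = g(1.511420) = 1.586950
x_3 = g(1.586950) = 1.538186
x_4 = g(1.538186) = 1.569396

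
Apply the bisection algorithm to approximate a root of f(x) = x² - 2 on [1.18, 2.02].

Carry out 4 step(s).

f(x) = x² - 2
Initial interval: [1.18, 2.02]

Iteration 1:
  c_1 = (1.180000 + 2.020000)/2 = 1.600000
  f(c_1) = f(1.600000) = 0.560000
  f(a) × f(c) < 0, new interval: [1.180000, 1.600000]
Iteration 2:
  c_2 = (1.180000 + 1.600000)/2 = 1.390000
  f(c_2) = f(1.390000) = -0.067900
  f(a) × f(c) ≥ 0, new interval: [1.390000, 1.600000]
Iteration 3:
  c_3 = (1.390000 + 1.600000)/2 = 1.495000
  f(c_3) = f(1.495000) = 0.235025
  f(a) × f(c) < 0, new interval: [1.390000, 1.495000]
Iteration 4:
  c_4 = (1.390000 + 1.495000)/2 = 1.442500
  f(c_4) = f(1.442500) = 0.080806
  f(a) × f(c) < 0, new interval: [1.390000, 1.442500]

After 4 iteration(s), the approximation is c_4 = 1.442500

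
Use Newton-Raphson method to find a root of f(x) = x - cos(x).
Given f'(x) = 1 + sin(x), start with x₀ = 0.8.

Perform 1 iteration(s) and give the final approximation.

f(x) = x - cos(x)
f'(x) = 1 + sin(x)
x₀ = 0.8

Newton-Raphson formula: x_{n+1} = x_n - f(x_n)/f'(x_n)

Iteration 1:
  f(0.800000) = 0.103293
  f'(0.800000) = 1.717356
  x_1 = 0.800000 - 0.103293/1.717356 = 0.739853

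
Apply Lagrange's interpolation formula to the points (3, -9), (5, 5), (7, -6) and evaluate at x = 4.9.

Lagrange interpolation formula:
P(x) = Σ yᵢ × Lᵢ(x)
where Lᵢ(x) = Π_{j≠i} (x - xⱼ)/(xᵢ - xⱼ)

L_0(4.9) = (4.9 - 5)/(3 - 5) × (4.9 - 7)/(3 - 7) = 0.026250
L_1(4.9) = (4.9 - 3)/(5 - 3) × (4.9 - 7)/(5 - 7) = 0.997500
L_2(4.9) = (4.9 - 3)/(7 - 3) × (4.9 - 5)/(7 - 5) = -0.023750

P(4.9) = (-9)×L_0(4.9) + 5×L_1(4.9) + (-6)×L_2(4.9)
P(4.9) = 4.893750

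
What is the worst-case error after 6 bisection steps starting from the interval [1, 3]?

Bisection error bound: |error| ≤ (b-a)/2^n
|error| ≤ (3 - 1)/2^6 = 2/2^6
|error| ≤ 0.0312500000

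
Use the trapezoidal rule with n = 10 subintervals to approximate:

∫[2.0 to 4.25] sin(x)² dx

f(x) = sin(x)²
a = 2.0, b = 4.25, n = 10
h = (b - a)/n = 0.225000

Trapezoidal rule: (h/2)[f(x₀) + 2f(x₁) + 2f(x₂) + ... + f(xₙ)]

x_0 = 2.0000, f(x_0) = 0.826822, coefficient = 1
x_1 = 2.2250, f(x_1) = 0.629694, coefficient = 2
x_2 = 2.4500, f(x_2) = 0.406744, coefficient = 2
x_3 = 2.6750, f(x_3) = 0.202361, coefficient = 2
x_4 = 2.9000, f(x_4) = 0.057240, coefficient = 2
x_5 = 3.1250, f(x_5) = 0.000275, coefficient = 2
x_6 = 3.3500, f(x_6) = 0.042808, coefficient = 2
x_7 = 3.5750, f(x_7) = 0.176371, coefficient = 2
x_8 = 3.8000, f(x_8) = 0.374370, coefficient = 2
x_9 = 4.0250, f(x_9) = 0.597383, coefficient = 2
x_10 = 4.2500, f(x_10) = 0.801006, coefficient = 1

I ≈ (0.225000/2) × 6.602322 = 0.742761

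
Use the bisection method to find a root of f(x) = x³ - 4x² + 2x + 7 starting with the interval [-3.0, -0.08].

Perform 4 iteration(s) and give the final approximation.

f(x) = x³ - 4x² + 2x + 7
Initial interval: [-3.0, -0.08]

Iteration 1:
  c_1 = (-3.000000 + (-0.080000))/2 = -1.540000
  f(c_1) = f(-1.540000) = -9.218664
  f(a) × f(c) ≥ 0, new interval: [-1.540000, -0.080000]
Iteration 2:
  c_2 = (-1.540000 + (-0.080000))/2 = -0.810000
  f(c_2) = f(-0.810000) = 2.224159
  f(a) × f(c) < 0, new interval: [-1.540000, -0.810000]
Iteration 3:
  c_3 = (-1.540000 + (-0.810000))/2 = -1.175000
  f(c_3) = f(-1.175000) = -2.494734
  f(a) × f(c) ≥ 0, new interval: [-1.175000, -0.810000]
Iteration 4:
  c_4 = (-1.175000 + (-0.810000))/2 = -0.992500
  f(c_4) = f(-0.992500) = 0.097107
  f(a) × f(c) < 0, new interval: [-1.175000, -0.992500]

After 4 iteration(s), the approximation is c_4 = -0.992500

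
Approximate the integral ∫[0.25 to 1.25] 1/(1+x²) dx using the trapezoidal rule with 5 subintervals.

f(x) = 1/(1+x²)
a = 0.25, b = 1.25, n = 5
h = (b - a)/n = 0.200000

Trapezoidal rule: (h/2)[f(x₀) + 2f(x₁) + 2f(x₂) + ... + f(xₙ)]

x_0 = 0.2500, f(x_0) = 0.941176, coefficient = 1
x_1 = 0.4500, f(x_1) = 0.831601, coefficient = 2
x_2 = 0.6500, f(x_2) = 0.702988, coefficient = 2
x_3 = 0.8500, f(x_3) = 0.580552, coefficient = 2
x_4 = 1.0500, f(x_4) = 0.475624, coefficient = 2
x_5 = 1.2500, f(x_5) = 0.390244, coefficient = 1

I ≈ (0.200000/2) × 6.512949 = 0.651295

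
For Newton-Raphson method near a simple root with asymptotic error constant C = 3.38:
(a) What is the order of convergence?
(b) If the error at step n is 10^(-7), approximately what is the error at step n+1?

(a) Newton-Raphson has quadratic (order 2) convergence near simple roots.
    This means |e_{n+1}| ≈ C|e_n|².

(b) With |e_n| = 10^(-7) and C = 3.38:
    |e_{n+1}| ≈ 3.38 × (10^(-7))² = 3.38 × 10^(-14)

(a) 2 (quadratic); (b) |e_{n+1}| ≈ 3.380e-14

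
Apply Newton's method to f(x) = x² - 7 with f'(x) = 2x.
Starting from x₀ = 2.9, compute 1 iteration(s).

f(x) = x² - 7
f'(x) = 2x
x₀ = 2.9

Newton-Raphson formula: x_{n+1} = x_n - f(x_n)/f'(x_n)

Iteration 1:
  f(2.900000) = 1.410000
  f'(2.900000) = 5.800000
  x_1 = 2.900000 - 1.410000/5.800000 = 2.656897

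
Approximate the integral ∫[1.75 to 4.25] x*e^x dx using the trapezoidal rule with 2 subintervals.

f(x) = x*e^x
a = 1.75, b = 4.25, n = 2
h = (b - a)/n = 1.250000

Trapezoidal rule: (h/2)[f(x₀) + 2f(x₁) + 2f(x₂) + ... + f(xₙ)]

x_0 = 1.7500, f(x_0) = 10.070555, coefficient = 1
x_1 = 3.0000, f(x_1) = 60.256611, coefficient = 2
x_2 = 4.2500, f(x_2) = 297.948002, coefficient = 1

I ≈ (1.250000/2) × 428.531779 = 267.832362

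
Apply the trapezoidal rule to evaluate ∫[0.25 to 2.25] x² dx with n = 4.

f(x) = x²
a = 0.25, b = 2.25, n = 4
h = (b - a)/n = 0.500000

Trapezoidal rule: (h/2)[f(x₀) + 2f(x₁) + 2f(x₂) + ... + f(xₙ)]

x_0 = 0.2500, f(x_0) = 0.062500, coefficient = 1
x_1 = 0.7500, f(x_1) = 0.562500, coefficient = 2
x_2 = 1.2500, f(x_2) = 1.562500, coefficient = 2
x_3 = 1.7500, f(x_3) = 3.062500, coefficient = 2
x_4 = 2.2500, f(x_4) = 5.062500, coefficient = 1

I ≈ (0.500000/2) × 15.500000 = 3.875000
Exact value: 3.791667
Error: 0.083333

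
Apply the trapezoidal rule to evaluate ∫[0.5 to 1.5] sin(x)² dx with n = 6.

f(x) = sin(x)²
a = 0.5, b = 1.5, n = 6
h = (b - a)/n = 0.166667

Trapezoidal rule: (h/2)[f(x₀) + 2f(x₁) + 2f(x₂) + ... + f(xₙ)]

x_0 = 0.5000, f(x_0) = 0.229849, coefficient = 1
x_1 = 0.6667, f(x_1) = 0.382381, coefficient = 2
x_2 = 0.8333, f(x_2) = 0.547862, coefficient = 2
x_3 = 1.0000, f(x_3) = 0.708073, coefficient = 2
x_4 = 1.1667, f(x_4) = 0.845379, coefficient = 2
x_5 = 1.3333, f(x_5) = 0.944663, coefficient = 2
x_6 = 1.5000, f(x_6) = 0.994996, coefficient = 1

I ≈ (0.166667/2) × 8.081563 = 0.673464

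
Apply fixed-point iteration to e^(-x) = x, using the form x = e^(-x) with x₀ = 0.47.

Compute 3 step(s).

Equation: e^(-x) = x
Fixed-point form: x = e^(-x)
x₀ = 0.47

x_1 = g(0.470000) = 0.625002
x_2 = g(0.625002) = 0.535260
x_3 = g(0.535260) = 0.585517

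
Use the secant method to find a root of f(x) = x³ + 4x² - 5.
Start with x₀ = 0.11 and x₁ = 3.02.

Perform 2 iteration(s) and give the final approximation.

f(x) = x³ + 4x² - 5
x₀ = 0.11, x₁ = 3.02

Secant formula: x_{n+1} = x_n - f(x_n)(x_n - x_{n-1})/(f(x_n) - f(x_{n-1}))

Iteration 1:
  f(0.110000) = -4.950269
  f(3.020000) = 59.025208
  x_2 = 3.020000 - 59.025208×(3.020000 - 0.110000)/(59.025208 - (-4.950269))
       = 0.335169
Iteration 2:
  f(3.020000) = 59.025208
  f(0.335169) = -4.512995
  x_3 = 0.335169 - (-4.512995)×(0.335169 - 3.020000)/(-4.512995 - 59.025208)
       = 0.525867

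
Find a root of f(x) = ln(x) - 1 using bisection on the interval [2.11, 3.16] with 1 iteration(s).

f(x) = ln(x) - 1
Initial interval: [2.11, 3.16]

Iteration 1:
  c_1 = (2.110000 + 3.160000)/2 = 2.635000
  f(c_1) = f(2.635000) = -0.031117
  f(a) × f(c) ≥ 0, new interval: [2.635000, 3.160000]

After 1 iteration(s), the approximation is c_1 = 2.635000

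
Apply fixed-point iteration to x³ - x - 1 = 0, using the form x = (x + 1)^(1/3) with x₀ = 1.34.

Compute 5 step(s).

Equation: x³ - x - 1 = 0
Fixed-point form: x = (x + 1)^(1/3)
x₀ = 1.34

x_1 = g(1.340000) = 1.327614
x_2 = g(1.327614) = 1.325268
x_3 = g(1.325268) = 1.324822
x_4 = g(1.324822) = 1.324738
x_5 = g(1.324738) = 1.324722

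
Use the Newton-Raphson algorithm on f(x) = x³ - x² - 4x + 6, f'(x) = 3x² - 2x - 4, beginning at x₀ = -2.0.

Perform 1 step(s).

f(x) = x³ - x² - 4x + 6
f'(x) = 3x² - 2x - 4
x₀ = -2.0

Newton-Raphson formula: x_{n+1} = x_n - f(x_n)/f'(x_n)

Iteration 1:
  f(-2.000000) = 2.000000
  f'(-2.000000) = 12.000000
  x_1 = -2.000000 - 2.000000/12.000000 = -2.166667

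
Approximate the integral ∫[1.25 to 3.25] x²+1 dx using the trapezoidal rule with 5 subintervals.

f(x) = x²+1
a = 1.25, b = 3.25, n = 5
h = (b - a)/n = 0.400000

Trapezoidal rule: (h/2)[f(x₀) + 2f(x₁) + 2f(x₂) + ... + f(xₙ)]

x_0 = 1.2500, f(x_0) = 2.562500, coefficient = 1
x_1 = 1.6500, f(x_1) = 3.722500, coefficient = 2
x_2 = 2.0500, f(x_2) = 5.202500, coefficient = 2
x_3 = 2.4500, f(x_3) = 7.002500, coefficient = 2
x_4 = 2.8500, f(x_4) = 9.122500, coefficient = 2
x_5 = 3.2500, f(x_5) = 11.562500, coefficient = 1

I ≈ (0.400000/2) × 64.225000 = 12.845000
Exact value: 12.791667
Error: 0.053333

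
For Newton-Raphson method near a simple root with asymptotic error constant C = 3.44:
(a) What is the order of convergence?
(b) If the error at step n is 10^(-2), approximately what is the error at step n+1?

(a) Newton-Raphson has quadratic (order 2) convergence near simple roots.
    This means |e_{n+1}| ≈ C|e_n|².

(b) With |e_n| = 10^(-2) and C = 3.44:
    |e_{n+1}| ≈ 3.44 × (10^(-2))² = 3.44 × 10^(-4)

(a) 2 (quadratic); (b) |e_{n+1}| ≈ 3.440e-04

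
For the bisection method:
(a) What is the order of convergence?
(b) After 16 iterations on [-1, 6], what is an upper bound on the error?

(a) Bisection has linear (order 1) convergence; the error is halved each step.

(b) Error bound = (b-a)/2^n = (6 - (-1))/2^{16}
    = 7/2^{16}

(a) 1 (linear); (b) error ≤ 1.07e-04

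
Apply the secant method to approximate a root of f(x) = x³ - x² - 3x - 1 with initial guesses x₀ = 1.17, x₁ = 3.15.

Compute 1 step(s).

f(x) = x³ - x² - 3x - 1
x₀ = 1.17, x₁ = 3.15

Secant formula: x_{n+1} = x_n - f(x_n)(x_n - x_{n-1})/(f(x_n) - f(x_{n-1}))

Iteration 1:
  f(1.170000) = -4.277287
  f(3.150000) = 10.883375
  x_2 = 3.150000 - 10.883375×(3.150000 - 1.170000)/(10.883375 - (-4.277287))
       = 1.728619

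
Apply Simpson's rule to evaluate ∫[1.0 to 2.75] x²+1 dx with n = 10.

f(x) = x²+1
a = 1.0, b = 2.75, n = 10
h = (b - a)/n = 0.175000

Simpson's rule: (h/3)[f(x₀) + 4f(x₁) + 2f(x₂) + ... + f(xₙ)]

x_0 = 1.0000, f(x_0) = 2.000000, coefficient = 1
x_1 = 1.1750, f(x_1) = 2.380625, coefficient = 4
x_2 = 1.3500, f(x_2) = 2.822500, coefficient = 2
x_3 = 1.5250, f(x_3) = 3.325625, coefficient = 4
x_4 = 1.7000, f(x_4) = 3.890000, coefficient = 2
x_5 = 1.8750, f(x_5) = 4.515625, coefficient = 4
x_6 = 2.0500, f(x_6) = 5.202500, coefficient = 2
x_7 = 2.2250, f(x_7) = 5.950625, coefficient = 4
x_8 = 2.4000, f(x_8) = 6.760000, coefficient = 2
x_9 = 2.5750, f(x_9) = 7.630625, coefficient = 4
x_10 = 2.7500, f(x_10) = 8.562500, coefficient = 1

I ≈ (0.175000/3) × 143.125000 = 8.348958
Exact value: 8.348958
Error: 0.000000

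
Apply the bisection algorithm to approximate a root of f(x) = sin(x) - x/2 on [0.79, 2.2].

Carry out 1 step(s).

f(x) = sin(x) - x/2
Initial interval: [0.79, 2.2]

Iteration 1:
  c_1 = (0.790000 + 2.200000)/2 = 1.495000
  f(c_1) = f(1.495000) = 0.249629
  f(a) × f(c) ≥ 0, new interval: [1.495000, 2.200000]

After 1 iteration(s), the approximation is c_1 = 1.495000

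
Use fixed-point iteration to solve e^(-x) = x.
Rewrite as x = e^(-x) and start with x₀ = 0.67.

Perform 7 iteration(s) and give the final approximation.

Equation: e^(-x) = x
Fixed-point form: x = e^(-x)
x₀ = 0.67

x_1 = g(0.670000) = 0.511709
x_2 = g(0.511709) = 0.599470
x_3 = g(0.599470) = 0.549102
x_4 = g(0.549102) = 0.577468
x_5 = g(0.577468) = 0.561318
x_6 = g(0.561318) = 0.570457
x_7 = g(0.570457) = 0.565267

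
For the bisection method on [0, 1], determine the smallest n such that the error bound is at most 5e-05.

We need (b-a)/2^n ≤ 5e-05
(1 - 0)/2^n ≤ 5e-05
1/2^n ≤ 5e-05
2^n ≥ 20000
n ≥ log₂(20000) = 14.29
n ≥ 15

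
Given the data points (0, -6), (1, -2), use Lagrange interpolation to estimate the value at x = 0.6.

Lagrange interpolation formula:
P(x) = Σ yᵢ × Lᵢ(x)
where Lᵢ(x) = Π_{j≠i} (x - xⱼ)/(xᵢ - xⱼ)

L_0(0.6) = (0.6 - 1)/(0 - 1) = 0.400000
L_1(0.6) = (0.6 - 0)/(1 - 0) = 0.600000

P(0.6) = (-6)×L_0(0.6) + (-2)×L_1(0.6)
P(0.6) = -3.600000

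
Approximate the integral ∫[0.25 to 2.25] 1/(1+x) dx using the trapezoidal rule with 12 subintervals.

f(x) = 1/(1+x)
a = 0.25, b = 2.25, n = 12
h = (b - a)/n = 0.166667

Trapezoidal rule: (h/2)[f(x₀) + 2f(x₁) + 2f(x₂) + ... + f(xₙ)]

x_0 = 0.2500, f(x_0) = 0.800000, coefficient = 1
x_1 = 0.4167, f(x_1) = 0.705882, coefficient = 2
x_2 = 0.5833, f(x_2) = 0.631579, coefficient = 2
x_3 = 0.7500, f(x_3) = 0.571429, coefficient = 2
x_4 = 0.9167, f(x_4) = 0.521739, coefficient = 2
x_5 = 1.0833, f(x_5) = 0.480000, coefficient = 2
x_6 = 1.2500, f(x_6) = 0.444444, coefficient = 2
x_7 = 1.4167, f(x_7) = 0.413793, coefficient = 2
x_8 = 1.5833, f(x_8) = 0.387097, coefficient = 2
x_9 = 1.7500, f(x_9) = 0.363636, coefficient = 2
x_10 = 1.9167, f(x_10) = 0.342857, coefficient = 2
x_11 = 2.0833, f(x_11) = 0.324324, coefficient = 2
x_12 = 2.2500, f(x_12) = 0.307692, coefficient = 1

I ≈ (0.166667/2) × 11.481255 = 0.956771
Exact value: 0.955511
Error: 0.001260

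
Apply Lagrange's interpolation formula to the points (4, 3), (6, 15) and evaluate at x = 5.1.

Lagrange interpolation formula:
P(x) = Σ yᵢ × Lᵢ(x)
where Lᵢ(x) = Π_{j≠i} (x - xⱼ)/(xᵢ - xⱼ)

L_0(5.1) = (5.1 - 6)/(4 - 6) = 0.450000
L_1(5.1) = (5.1 - 4)/(6 - 4) = 0.550000

P(5.1) = 3×L_0(5.1) + 15×L_1(5.1)
P(5.1) = 9.600000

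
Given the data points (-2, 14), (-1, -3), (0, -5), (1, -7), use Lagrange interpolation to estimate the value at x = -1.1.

Lagrange interpolation formula:
P(x) = Σ yᵢ × Lᵢ(x)
where Lᵢ(x) = Π_{j≠i} (x - xⱼ)/(xᵢ - xⱼ)

L_0(-1.1) = (-1.1 - (-1))/(-2 - (-1)) × (-1.1 - 0)/(-2 - 0) × (-1.1 - 1)/(-2 - 1) = 0.038500
L_1(-1.1) = (-1.1 - (-2))/(-1 - (-2)) × (-1.1 - 0)/(-1 - 0) × (-1.1 - 1)/(-1 - 1) = 1.039500
L_2(-1.1) = (-1.1 - (-2))/(0 - (-2)) × (-1.1 - (-1))/(0 - (-1)) × (-1.1 - 1)/(0 - 1) = -0.094500
L_3(-1.1) = (-1.1 - (-2))/(1 - (-2)) × (-1.1 - (-1))/(1 - (-1)) × (-1.1 - 0)/(1 - 0) = 0.016500

P(-1.1) = 14×L_0(-1.1) + (-3)×L_1(-1.1) + (-5)×L_2(-1.1) + (-7)×L_3(-1.1)
P(-1.1) = -2.222500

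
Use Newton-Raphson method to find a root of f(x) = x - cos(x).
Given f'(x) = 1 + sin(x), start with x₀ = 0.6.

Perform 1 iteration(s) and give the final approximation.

f(x) = x - cos(x)
f'(x) = 1 + sin(x)
x₀ = 0.6

Newton-Raphson formula: x_{n+1} = x_n - f(x_n)/f'(x_n)

Iteration 1:
  f(0.600000) = -0.225336
  f'(0.600000) = 1.564642
  x_1 = 0.600000 - (-0.225336)/1.564642 = 0.744017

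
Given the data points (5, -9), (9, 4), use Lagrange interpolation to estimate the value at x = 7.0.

Lagrange interpolation formula:
P(x) = Σ yᵢ × Lᵢ(x)
where Lᵢ(x) = Π_{j≠i} (x - xⱼ)/(xᵢ - xⱼ)

L_0(7.0) = (7.0 - 9)/(5 - 9) = 0.500000
L_1(7.0) = (7.0 - 5)/(9 - 5) = 0.500000

P(7.0) = (-9)×L_0(7.0) + 4×L_1(7.0)
P(7.0) = -2.500000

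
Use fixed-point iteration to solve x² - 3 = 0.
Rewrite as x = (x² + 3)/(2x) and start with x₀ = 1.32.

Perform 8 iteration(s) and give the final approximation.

Equation: x² - 3 = 0
Fixed-point form: x = (x² + 3)/(2x)
x₀ = 1.32

x_1 = g(1.320000) = 1.796364
x_2 = g(1.796364) = 1.733202
x_3 = g(1.733202) = 1.732051
x_4 = g(1.732051) = 1.732051
x_5 = g(1.732051) = 1.732051
x_6 = g(1.732051) = 1.732051
x_7 = g(1.732051) = 1.732051
x_8 = g(1.732051) = 1.732051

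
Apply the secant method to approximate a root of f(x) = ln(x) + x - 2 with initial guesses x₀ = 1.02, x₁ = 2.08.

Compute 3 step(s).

f(x) = ln(x) + x - 2
x₀ = 1.02, x₁ = 2.08

Secant formula: x_{n+1} = x_n - f(x_n)(x_n - x_{n-1})/(f(x_n) - f(x_{n-1}))

Iteration 1:
  f(1.020000) = -0.960197
  f(2.080000) = 0.812368
  x_2 = 2.080000 - 0.812368×(2.080000 - 1.020000)/(0.812368 - (-0.960197))
       = 1.594201
Iteration 2:
  f(2.080000) = 0.812368
  f(1.594201) = 0.060574
  x_3 = 1.594201 - 0.060574×(1.594201 - 2.080000)/(0.060574 - 0.812368)
       = 1.555059
Iteration 3:
  f(1.594201) = 0.060574
  f(1.555059) = -0.003427
  x_4 = 1.555059 - (-0.003427)×(1.555059 - 1.594201)/(-0.003427 - 0.060574)
       = 1.557155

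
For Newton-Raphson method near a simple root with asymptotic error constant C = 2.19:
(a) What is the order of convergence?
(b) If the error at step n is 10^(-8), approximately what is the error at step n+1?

(a) Newton-Raphson has quadratic (order 2) convergence near simple roots.
    This means |e_{n+1}| ≈ C|e_n|².

(b) With |e_n| = 10^(-8) and C = 2.19:
    |e_{n+1}| ≈ 2.19 × (10^(-8))² = 2.19 × 10^(-16)

(a) 2 (quadratic); (b) |e_{n+1}| ≈ 2.190e-16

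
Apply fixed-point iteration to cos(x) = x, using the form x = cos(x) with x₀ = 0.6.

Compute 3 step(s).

Equation: cos(x) = x
Fixed-point form: x = cos(x)
x₀ = 0.6

x_1 = g(0.600000) = 0.825336
x_2 = g(0.825336) = 0.678310
x_3 = g(0.678310) = 0.778634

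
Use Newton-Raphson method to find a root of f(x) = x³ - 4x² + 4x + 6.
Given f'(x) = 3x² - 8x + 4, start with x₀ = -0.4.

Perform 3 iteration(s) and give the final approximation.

f(x) = x³ - 4x² + 4x + 6
f'(x) = 3x² - 8x + 4
x₀ = -0.4

Newton-Raphson formula: x_{n+1} = x_n - f(x_n)/f'(x_n)

Iteration 1:
  f(-0.400000) = 3.696000
  f'(-0.400000) = 7.680000
  x_1 = -0.400000 - 3.696000/7.680000 = -0.881250
Iteration 2:
  f(-0.881250) = -1.315786
  f'(-0.881250) = 13.379805
  x_2 = -0.881250 - (-1.315786)/13.379805 = -0.782909
Iteration 3:
  f(-0.782909) = -0.063301
  f'(-0.782909) = 12.102109
  x_3 = -0.782909 - (-0.063301)/12.102109 = -0.777678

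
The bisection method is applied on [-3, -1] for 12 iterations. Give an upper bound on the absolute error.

Bisection error bound: |error| ≤ (b-a)/2^n
|error| ≤ (-1 - (-3))/2^12 = 2/2^12
|error| ≤ 0.0004882812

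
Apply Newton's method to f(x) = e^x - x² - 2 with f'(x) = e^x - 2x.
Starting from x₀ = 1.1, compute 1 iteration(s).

f(x) = e^x - x² - 2
f'(x) = e^x - 2x
x₀ = 1.1

Newton-Raphson formula: x_{n+1} = x_n - f(x_n)/f'(x_n)

Iteration 1:
  f(1.100000) = -0.205834
  f'(1.100000) = 0.804166
  x_1 = 1.100000 - (-0.205834)/0.804166 = 1.355960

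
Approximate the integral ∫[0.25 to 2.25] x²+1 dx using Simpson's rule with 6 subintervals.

f(x) = x²+1
a = 0.25, b = 2.25, n = 6
h = (b - a)/n = 0.333333

Simpson's rule: (h/3)[f(x₀) + 4f(x₁) + 2f(x₂) + ... + f(xₙ)]

x_0 = 0.2500, f(x_0) = 1.062500, coefficient = 1
x_1 = 0.5833, f(x_1) = 1.340278, coefficient = 4
x_2 = 0.9167, f(x_2) = 1.840278, coefficient = 2
x_3 = 1.2500, f(x_3) = 2.562500, coefficient = 4
x_4 = 1.5833, f(x_4) = 3.506944, coefficient = 2
x_5 = 1.9167, f(x_5) = 4.673611, coefficient = 4
x_6 = 2.2500, f(x_6) = 6.062500, coefficient = 1

I ≈ (0.333333/3) × 52.125000 = 5.791667
Exact value: 5.791667
Error: 0.000000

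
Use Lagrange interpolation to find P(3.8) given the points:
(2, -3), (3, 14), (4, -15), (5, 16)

Lagrange interpolation formula:
P(x) = Σ yᵢ × Lᵢ(x)
where Lᵢ(x) = Π_{j≠i} (x - xⱼ)/(xᵢ - xⱼ)

L_0(3.8) = (3.8 - 3)/(2 - 3) × (3.8 - 4)/(2 - 4) × (3.8 - 5)/(2 - 5) = -0.032000
L_1(3.8) = (3.8 - 2)/(3 - 2) × (3.8 - 4)/(3 - 4) × (3.8 - 5)/(3 - 5) = 0.216000
L_2(3.8) = (3.8 - 2)/(4 - 2) × (3.8 - 3)/(4 - 3) × (3.8 - 5)/(4 - 5) = 0.864000
L_3(3.8) = (3.8 - 2)/(5 - 2) × (3.8 - 3)/(5 - 3) × (3.8 - 4)/(5 - 4) = -0.048000

P(3.8) = (-3)×L_0(3.8) + 14×L_1(3.8) + (-15)×L_2(3.8) + 16×L_3(3.8)
P(3.8) = -10.608000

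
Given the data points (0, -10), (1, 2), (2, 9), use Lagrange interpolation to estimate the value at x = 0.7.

Lagrange interpolation formula:
P(x) = Σ yᵢ × Lᵢ(x)
where Lᵢ(x) = Π_{j≠i} (x - xⱼ)/(xᵢ - xⱼ)

L_0(0.7) = (0.7 - 1)/(0 - 1) × (0.7 - 2)/(0 - 2) = 0.195000
L_1(0.7) = (0.7 - 0)/(1 - 0) × (0.7 - 2)/(1 - 2) = 0.910000
L_2(0.7) = (0.7 - 0)/(2 - 0) × (0.7 - 1)/(2 - 1) = -0.105000

P(0.7) = (-10)×L_0(0.7) + 2×L_1(0.7) + 9×L_2(0.7)
P(0.7) = -1.075000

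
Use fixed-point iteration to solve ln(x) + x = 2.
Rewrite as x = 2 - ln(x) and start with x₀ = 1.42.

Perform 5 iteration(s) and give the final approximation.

Equation: ln(x) + x = 2
Fixed-point form: x = 2 - ln(x)
x₀ = 1.42

x_1 = g(1.420000) = 1.649343
x_2 = g(1.649343) = 1.499623
x_3 = g(1.499623) = 1.594786
x_4 = g(1.594786) = 1.533260
x_5 = g(1.533260) = 1.572604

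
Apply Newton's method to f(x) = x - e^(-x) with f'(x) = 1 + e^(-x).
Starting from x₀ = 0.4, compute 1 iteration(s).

f(x) = x - e^(-x)
f'(x) = 1 + e^(-x)
x₀ = 0.4

Newton-Raphson formula: x_{n+1} = x_n - f(x_n)/f'(x_n)

Iteration 1:
  f(0.400000) = -0.270320
  f'(0.400000) = 1.670320
  x_1 = 0.400000 - (-0.270320)/1.670320 = 0.561837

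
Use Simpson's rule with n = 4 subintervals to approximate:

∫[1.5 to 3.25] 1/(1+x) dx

f(x) = 1/(1+x)
a = 1.5, b = 3.25, n = 4
h = (b - a)/n = 0.437500

Simpson's rule: (h/3)[f(x₀) + 4f(x₁) + 2f(x₂) + ... + f(xₙ)]

x_0 = 1.5000, f(x_0) = 0.400000, coefficient = 1
x_1 = 1.9375, f(x_1) = 0.340426, coefficient = 4
x_2 = 2.3750, f(x_2) = 0.296296, coefficient = 2
x_3 = 2.8125, f(x_3) = 0.262295, coefficient = 4
x_4 = 3.2500, f(x_4) = 0.235294, coefficient = 1

I ≈ (0.437500/3) × 3.638769 = 0.530654
Exact value: 0.530628
Error: 0.000026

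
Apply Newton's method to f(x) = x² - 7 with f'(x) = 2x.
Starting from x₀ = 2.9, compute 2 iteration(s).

f(x) = x² - 7
f'(x) = 2x
x₀ = 2.9

Newton-Raphson formula: x_{n+1} = x_n - f(x_n)/f'(x_n)

Iteration 1:
  f(2.900000) = 1.410000
  f'(2.900000) = 5.800000
  x_1 = 2.900000 - 1.410000/5.800000 = 2.656897
Iteration 2:
  f(2.656897) = 0.059099
  f'(2.656897) = 5.313793
  x_2 = 2.656897 - 0.059099/5.313793 = 2.645775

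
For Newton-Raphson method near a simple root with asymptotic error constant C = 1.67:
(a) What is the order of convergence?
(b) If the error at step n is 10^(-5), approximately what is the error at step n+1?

(a) Newton-Raphson has quadratic (order 2) convergence near simple roots.
    This means |e_{n+1}| ≈ C|e_n|².

(b) With |e_n| = 10^(-5) and C = 1.67:
    |e_{n+1}| ≈ 1.67 × (10^(-5))² = 1.67 × 10^(-10)

(a) 2 (quadratic); (b) |e_{n+1}| ≈ 1.670e-10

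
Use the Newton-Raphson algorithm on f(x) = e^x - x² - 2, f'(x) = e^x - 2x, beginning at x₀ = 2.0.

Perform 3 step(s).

f(x) = e^x - x² - 2
f'(x) = e^x - 2x
x₀ = 2.0

Newton-Raphson formula: x_{n+1} = x_n - f(x_n)/f'(x_n)

Iteration 1:
  f(2.000000) = 1.389056
  f'(2.000000) = 3.389056
  x_1 = 2.000000 - 1.389056/3.389056 = 1.590135
Iteration 2:
  f(1.590135) = 0.375881
  f'(1.590135) = 1.724140
  x_2 = 1.590135 - 0.375881/1.724140 = 1.372124
Iteration 3:
  f(1.372124) = 0.060994
  f'(1.372124) = 1.199470
  x_3 = 1.372124 - 0.060994/1.199470 = 1.321273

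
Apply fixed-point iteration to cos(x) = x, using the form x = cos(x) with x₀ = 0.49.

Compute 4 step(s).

Equation: cos(x) = x
Fixed-point form: x = cos(x)
x₀ = 0.49

x_1 = g(0.490000) = 0.882333
x_2 = g(0.882333) = 0.635351
x_3 = g(0.635351) = 0.804863
x_4 = g(0.804863) = 0.693210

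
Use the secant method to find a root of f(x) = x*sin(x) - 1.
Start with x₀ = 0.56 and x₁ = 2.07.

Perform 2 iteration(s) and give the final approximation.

f(x) = x*sin(x) - 1
x₀ = 0.56, x₁ = 2.07

Secant formula: x_{n+1} = x_n - f(x_n)(x_n - x_{n-1})/(f(x_n) - f(x_{n-1}))

Iteration 1:
  f(0.560000) = -0.702536
  f(2.070000) = 0.817386
  x_2 = 2.070000 - 0.817386×(2.070000 - 0.560000)/(0.817386 - (-0.702536))
       = 1.257950
Iteration 2:
  f(2.070000) = 0.817386
  f(1.257950) = 0.196891
  x_3 = 1.257950 - 0.196891×(1.257950 - 2.070000)/(0.196891 - 0.817386)
       = 1.000276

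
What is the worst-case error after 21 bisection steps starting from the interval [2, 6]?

Bisection error bound: |error| ≤ (b-a)/2^n
|error| ≤ (6 - 2)/2^21 = 4/2^21
|error| ≤ 0.0000019073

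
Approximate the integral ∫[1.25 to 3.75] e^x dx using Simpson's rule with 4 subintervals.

f(x) = e^x
a = 1.25, b = 3.75, n = 4
h = (b - a)/n = 0.625000

Simpson's rule: (h/3)[f(x₀) + 4f(x₁) + 2f(x₂) + ... + f(xₙ)]

x_0 = 1.2500, f(x_0) = 3.490343, coefficient = 1
x_1 = 1.8750, f(x_1) = 6.520819, coefficient = 4
x_2 = 2.5000, f(x_2) = 12.182494, coefficient = 2
x_3 = 3.1250, f(x_3) = 22.759895, coefficient = 4
x_4 = 3.7500, f(x_4) = 42.521082, coefficient = 1

I ≈ (0.625000/3) × 187.499270 = 39.062348
Exact value: 39.030739
Error: 0.031609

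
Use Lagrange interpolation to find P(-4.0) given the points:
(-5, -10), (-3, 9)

Lagrange interpolation formula:
P(x) = Σ yᵢ × Lᵢ(x)
where Lᵢ(x) = Π_{j≠i} (x - xⱼ)/(xᵢ - xⱼ)

L_0(-4.0) = (-4.0 - (-3))/(-5 - (-3)) = 0.500000
L_1(-4.0) = (-4.0 - (-5))/(-3 - (-5)) = 0.500000

P(-4.0) = (-10)×L_0(-4.0) + 9×L_1(-4.0)
P(-4.0) = -0.500000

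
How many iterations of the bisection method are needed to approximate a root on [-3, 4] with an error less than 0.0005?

We need (b-a)/2^n ≤ 0.0005
(4 - (-3))/2^n ≤ 0.0005
7/2^n ≤ 0.0005
2^n ≥ 14000
n ≥ log₂(14000) = 13.77
n ≥ 14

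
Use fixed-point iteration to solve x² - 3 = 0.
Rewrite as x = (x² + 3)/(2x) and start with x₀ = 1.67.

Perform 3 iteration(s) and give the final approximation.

Equation: x² - 3 = 0
Fixed-point form: x = (x² + 3)/(2x)
x₀ = 1.67

x_1 = g(1.670000) = 1.733204
x_2 = g(1.733204) = 1.732051
x_3 = g(1.732051) = 1.732051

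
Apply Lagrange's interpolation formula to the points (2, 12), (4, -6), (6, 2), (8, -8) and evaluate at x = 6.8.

Lagrange interpolation formula:
P(x) = Σ yᵢ × Lᵢ(x)
where Lᵢ(x) = Π_{j≠i} (x - xⱼ)/(xᵢ - xⱼ)

L_0(6.8) = (6.8 - 4)/(2 - 4) × (6.8 - 6)/(2 - 6) × (6.8 - 8)/(2 - 8) = 0.056000
L_1(6.8) = (6.8 - 2)/(4 - 2) × (6.8 - 6)/(4 - 6) × (6.8 - 8)/(4 - 8) = -0.288000
L_2(6.8) = (6.8 - 2)/(6 - 2) × (6.8 - 4)/(6 - 4) × (6.8 - 8)/(6 - 8) = 1.008000
L_3(6.8) = (6.8 - 2)/(8 - 2) × (6.8 - 4)/(8 - 4) × (6.8 - 6)/(8 - 6) = 0.224000

P(6.8) = 12×L_0(6.8) + (-6)×L_1(6.8) + 2×L_2(6.8) + (-8)×L_3(6.8)
P(6.8) = 2.624000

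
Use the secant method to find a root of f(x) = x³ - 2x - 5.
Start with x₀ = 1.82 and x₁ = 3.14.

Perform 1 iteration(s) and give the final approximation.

f(x) = x³ - 2x - 5
x₀ = 1.82, x₁ = 3.14

Secant formula: x_{n+1} = x_n - f(x_n)(x_n - x_{n-1})/(f(x_n) - f(x_{n-1}))

Iteration 1:
  f(1.820000) = -2.611432
  f(3.140000) = 19.679144
  x_2 = 3.140000 - 19.679144×(3.140000 - 1.820000)/(19.679144 - (-2.611432))
       = 1.974643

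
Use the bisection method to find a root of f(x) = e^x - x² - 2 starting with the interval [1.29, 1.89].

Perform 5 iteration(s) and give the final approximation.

f(x) = e^x - x² - 2
Initial interval: [1.29, 1.89]

Iteration 1:
  c_1 = (1.290000 + 1.890000)/2 = 1.590000
  f(c_1) = f(1.590000) = 0.375649
  f(a) × f(c) < 0, new interval: [1.290000, 1.590000]
Iteration 2:
  c_2 = (1.290000 + 1.590000)/2 = 1.440000
  f(c_2) = f(1.440000) = 0.147096
  f(a) × f(c) < 0, new interval: [1.290000, 1.440000]
Iteration 3:
  c_3 = (1.290000 + 1.440000)/2 = 1.365000
  f(c_3) = f(1.365000) = 0.052498
  f(a) × f(c) < 0, new interval: [1.290000, 1.365000]
Iteration 4:
  c_4 = (1.290000 + 1.365000)/2 = 1.327500
  f(c_4) = f(1.327500) = 0.009346
  f(a) × f(c) < 0, new interval: [1.290000, 1.327500]
Iteration 5:
  c_5 = (1.290000 + 1.327500)/2 = 1.308750
  f(c_5) = f(1.308750) = -0.011283
  f(a) × f(c) ≥ 0, new interval: [1.308750, 1.327500]

After 5 iteration(s), the approximation is c_5 = 1.308750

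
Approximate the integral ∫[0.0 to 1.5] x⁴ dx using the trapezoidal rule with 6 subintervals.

f(x) = x⁴
a = 0.0, b = 1.5, n = 6
h = (b - a)/n = 0.250000

Trapezoidal rule: (h/2)[f(x₀) + 2f(x₁) + 2f(x₂) + ... + f(xₙ)]

x_0 = 0.0000, f(x_0) = 0.000000, coefficient = 1
x_1 = 0.2500, f(x_1) = 0.003906, coefficient = 2
x_2 = 0.5000, f(x_2) = 0.062500, coefficient = 2
x_3 = 0.7500, f(x_3) = 0.316406, coefficient = 2
x_4 = 1.0000, f(x_4) = 1.000000, coefficient = 2
x_5 = 1.2500, f(x_5) = 2.441406, coefficient = 2
x_6 = 1.5000, f(x_6) = 5.062500, coefficient = 1

I ≈ (0.250000/2) × 12.710938 = 1.588867
Exact value: 1.518750
Error: 0.070117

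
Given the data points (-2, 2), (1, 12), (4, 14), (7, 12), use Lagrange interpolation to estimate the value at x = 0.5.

Lagrange interpolation formula:
P(x) = Σ yᵢ × Lᵢ(x)
where Lᵢ(x) = Π_{j≠i} (x - xⱼ)/(xᵢ - xⱼ)

L_0(0.5) = (0.5 - 1)/(-2 - 1) × (0.5 - 4)/(-2 - 4) × (0.5 - 7)/(-2 - 7) = 0.070216
L_1(0.5) = (0.5 - (-2))/(1 - (-2)) × (0.5 - 4)/(1 - 4) × (0.5 - 7)/(1 - 7) = 1.053241
L_2(0.5) = (0.5 - (-2))/(4 - (-2)) × (0.5 - 1)/(4 - 1) × (0.5 - 7)/(4 - 7) = -0.150463
L_3(0.5) = (0.5 - (-2))/(7 - (-2)) × (0.5 - 1)/(7 - 1) × (0.5 - 4)/(7 - 4) = 0.027006

P(0.5) = 2×L_0(0.5) + 12×L_1(0.5) + 14×L_2(0.5) + 12×L_3(0.5)
P(0.5) = 10.996914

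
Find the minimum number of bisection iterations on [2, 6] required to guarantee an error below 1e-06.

We need (b-a)/2^n ≤ 1e-06
(6 - 2)/2^n ≤ 1e-06
4/2^n ≤ 1e-06
2^n ≥ 4000000
n ≥ log₂(4000000) = 21.93
n ≥ 22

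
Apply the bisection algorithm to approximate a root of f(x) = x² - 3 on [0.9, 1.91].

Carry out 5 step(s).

f(x) = x² - 3
Initial interval: [0.9, 1.91]

Iteration 1:
  c_1 = (0.900000 + 1.910000)/2 = 1.405000
  f(c_1) = f(1.405000) = -1.025975
  f(a) × f(c) ≥ 0, new interval: [1.405000, 1.910000]
Iteration 2:
  c_2 = (1.405000 + 1.910000)/2 = 1.657500
  f(c_2) = f(1.657500) = -0.252694
  f(a) × f(c) ≥ 0, new interval: [1.657500, 1.910000]
Iteration 3:
  c_3 = (1.657500 + 1.910000)/2 = 1.783750
  f(c_3) = f(1.783750) = 0.181764
  f(a) × f(c) < 0, new interval: [1.657500, 1.783750]
Iteration 4:
  c_4 = (1.657500 + 1.783750)/2 = 1.720625
  f(c_4) = f(1.720625) = -0.039450
  f(a) × f(c) ≥ 0, new interval: [1.720625, 1.783750]
Iteration 5:
  c_5 = (1.720625 + 1.783750)/2 = 1.752188
  f(c_5) = f(1.752188) = 0.070161
  f(a) × f(c) < 0, new interval: [1.720625, 1.752188]

After 5 iteration(s), the approximation is c_5 = 1.752188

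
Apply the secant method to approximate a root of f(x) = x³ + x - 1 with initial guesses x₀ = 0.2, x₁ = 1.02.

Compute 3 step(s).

f(x) = x³ + x - 1
x₀ = 0.2, x₁ = 1.02

Secant formula: x_{n+1} = x_n - f(x_n)(x_n - x_{n-1})/(f(x_n) - f(x_{n-1}))

Iteration 1:
  f(0.200000) = -0.792000
  f(1.020000) = 1.081208
  x_2 = 1.020000 - 1.081208×(1.020000 - 0.200000)/(1.081208 - (-0.792000))
       = 0.546699
Iteration 2:
  f(1.020000) = 1.081208
  f(0.546699) = -0.289903
  x_3 = 0.546699 - (-0.289903)×(0.546699 - 1.020000)/(-0.289903 - 1.081208)
       = 0.646772
Iteration 3:
  f(0.546699) = -0.289903
  f(0.646772) = -0.082673
  x_4 = 0.646772 - (-0.082673)×(0.646772 - 0.546699)/(-0.082673 - (-0.289903))
       = 0.686696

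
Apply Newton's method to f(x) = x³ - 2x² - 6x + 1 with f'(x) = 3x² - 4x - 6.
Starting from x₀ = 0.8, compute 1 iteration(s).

f(x) = x³ - 2x² - 6x + 1
f'(x) = 3x² - 4x - 6
x₀ = 0.8

Newton-Raphson formula: x_{n+1} = x_n - f(x_n)/f'(x_n)

Iteration 1:
  f(0.800000) = -4.568000
  f'(0.800000) = -7.280000
  x_1 = 0.800000 - (-4.568000)/(-7.280000) = 0.172527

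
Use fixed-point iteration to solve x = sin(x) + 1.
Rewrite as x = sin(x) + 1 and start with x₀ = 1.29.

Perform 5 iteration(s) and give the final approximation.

Equation: x = sin(x) + 1
Fixed-point form: x = sin(x) + 1
x₀ = 1.29

x_1 = g(1.290000) = 1.960835
x_2 = g(1.960835) = 1.924894
x_3 = g(1.924894) = 1.937960
x_4 = g(1.937960) = 1.933349
x_5 = g(1.933349) = 1.934994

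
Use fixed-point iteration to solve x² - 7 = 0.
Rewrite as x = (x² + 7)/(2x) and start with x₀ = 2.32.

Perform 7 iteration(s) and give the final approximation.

Equation: x² - 7 = 0
Fixed-point form: x = (x² + 7)/(2x)
x₀ = 2.32

x_1 = g(2.320000) = 2.668621
x_2 = g(2.668621) = 2.645849
x_3 = g(2.645849) = 2.645751
x_4 = g(2.645751) = 2.645751
x_5 = g(2.645751) = 2.645751
x_6 = g(2.645751) = 2.645751
x_7 = g(2.645751) = 2.645751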